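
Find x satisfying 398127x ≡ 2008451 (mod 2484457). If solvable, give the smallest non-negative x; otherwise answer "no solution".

923429

First find gcd(398127, 2484457):
2484457 = 6×398127 + 95695
398127 = 4×95695 + 15347
95695 = 6×15347 + 3613
15347 = 4×3613 + 895
3613 = 4×895 + 33
895 = 27×33 + 4
33 = 8×4 + 1
4 = 4×1 + 0
gcd = 1, so a unique solution mod 2484457 exists.
Back-substitute for the Bézout coefficients:
1 = 33 − 8·4
1 = −8·895 + 217·33
1 = 217·3613 − 876·895
1 = −876·15347 + 3721·3613
1 = 3721·95695 − 23202·15347
1 = −23202·398127 + 96529·95695
1 = 96529·2484457 − 602376·398127
So 398127·(-602376) ≡ 1 (mod 2484457), giving 398127⁻¹ ≡ 1882081.
x ≡ 398127⁻¹·2008451 ≡ 1882081·2008451 ≡ 923429 (mod 2484457).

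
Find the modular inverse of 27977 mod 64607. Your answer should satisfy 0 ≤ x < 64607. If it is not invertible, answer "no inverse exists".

47927

gcd(64607, 27977) by repeated division:
64607 = 2*27977 + 8653
27977 = 3*8653 + 2018
8653 = 4*2018 + 581
2018 = 3*581 + 275
581 = 2*275 + 31
275 = 8*31 + 27
31 = 1*27 + 4
27 = 6*4 + 3
4 = 1*3 + 1
3 = 3*1 + 0
The gcd is 1. Working backward:
1 = 4 − 3
1 = −27 + 7·4
1 = 7·31 − 8·27
1 = −8·275 + 71·31
1 = 71·581 − 150·275
1 = −150·2018 + 521·581
1 = 521·8653 − 2234·2018
1 = −2234·27977 + 7223·8653
1 = 7223·64607 − 16680·27977
Thus 27977·(-16680) ≡ 1 (mod 64607); reducing, -16680 mod 64607 = 47927.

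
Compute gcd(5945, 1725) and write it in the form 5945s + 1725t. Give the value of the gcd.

5

Repeated division:
5945 = 3·1725 + 770
1725 = 2·770 + 185
770 = 4·185 + 30
185 = 6·30 + 5
30 = 6·5 + 0
gcd(5945, 1725) = 5.
Back-substituting:
5 = 185 − 6·30
5 = −6·770 + 25·185
5 = 25·1725 − 56·770
5 = −56·5945 + 193·1725
So 5 = (-56)·5945 + (193)·1725.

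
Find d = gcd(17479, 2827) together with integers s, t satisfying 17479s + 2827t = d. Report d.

11

Euclidean algorithm:
17479 = 6×2827 + 517
2827 = 5×517 + 242
517 = 2×242 + 33
242 = 7×33 + 11
33 = 3×11 + 0
gcd(17479, 2827) = 11.
Back-substituting:
11 = 242 − 7·33
11 = −7·517 + 15·242
11 = 15·2827 − 82·517
11 = −82·17479 + 507·2827
So 11 = (-82)·17479 + (507)·2827.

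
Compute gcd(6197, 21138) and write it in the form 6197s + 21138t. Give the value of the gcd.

1

Repeated division:
21138 = 3×6197 + 2547
6197 = 2×2547 + 1103
2547 = 2×1103 + 341
1103 = 3×341 + 80
341 = 4×80 + 21
80 = 3×21 + 17
21 = 1×17 + 4
17 = 4×4 + 1
4 = 4×1 + 0
gcd(6197, 21138) = 1.
Express as a combination:
1 = 17 − 4·4
1 = −4·21 + 5·17
1 = 5·80 − 19·21
1 = −19·341 + 81·80
1 = 81·1103 − 262·341
1 = −262·2547 + 605·1103
1 = 605·6197 − 1472·2547
1 = −1472·21138 + 5021·6197
So 1 = (-1472)·21138 + (5021)·6197.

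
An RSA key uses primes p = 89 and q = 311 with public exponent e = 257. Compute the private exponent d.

15073

φ(n) = (p−1)(q−1) = 88·310 = 27280.
Need d with 257·d ≡ 1 (mod 27280). Apply the extended Euclidean algorithm:
27280 = 106·257 + 38
257 = 6·38 + 29
38 = 1·29 + 9
29 = 3·9 + 2
9 = 4·2 + 1
2 = 2·1 + 0
Back-substitute:
1 = 9 − 4·2
1 = −4·29 + 13·9
1 = 13·38 − 17·29
1 = −17·257 + 115·38
1 = 115·27280 − 12207·257
So 257·(-12207) ≡ 1 (mod 27280), hence d ≡ -12207 ≡ 15073 (mod 27280).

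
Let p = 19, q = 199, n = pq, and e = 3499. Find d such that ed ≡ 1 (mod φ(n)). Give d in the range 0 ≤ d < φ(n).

φ(n) = (p−1)(q−1) = 18·198 = 3564.
Need d with 3499·d ≡ 1 (mod 3564). Apply the extended Euclidean algorithm:
3564 = 1*3499 + 65
3499 = 53*65 + 54
65 = 1*54 + 11
54 = 4*11 + 10
11 = 1*10 + 1
10 = 10*1 + 0
Back-substitute:
1 = 11 − 10
1 = −54 + 5·11
1 = 5·65 − 6·54
1 = −6·3499 + 323·65
1 = 323·3564 − 329·3499
So 3499·(-329) ≡ 1 (mod 3564), hence d ≡ -329 ≡ 3235 (mod 3564).

3235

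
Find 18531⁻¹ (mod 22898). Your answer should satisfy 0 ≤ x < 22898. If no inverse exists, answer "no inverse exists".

gcd(22898, 18531) by repeated division:
22898 = 1·18531 + 4367
18531 = 4·4367 + 1063
4367 = 4·1063 + 115
1063 = 9·115 + 28
115 = 4·28 + 3
28 = 9·3 + 1
3 = 3·1 + 0
The gcd is 1. Working backward:
1 = 28 − 9·3
1 = −9·115 + 37·28
1 = 37·1063 − 342·115
1 = −342·4367 + 1405·1063
1 = 1405·18531 − 5962·4367
1 = −5962·22898 + 7367·18531
So 18531·7367 ≡ 1 (mod 22898).

7367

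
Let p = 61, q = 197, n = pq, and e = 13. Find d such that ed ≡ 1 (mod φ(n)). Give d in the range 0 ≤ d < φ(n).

φ(n) = (p−1)(q−1) = 60·196 = 11760.
Need d with 13·d ≡ 1 (mod 11760). Apply the extended Euclidean algorithm:
11760 = 904*13 + 8
13 = 1*8 + 5
8 = 1*5 + 3
5 = 1*3 + 2
3 = 1*2 + 1
2 = 2*1 + 0
Back-substitute:
1 = 3 − 2
1 = −5 + 2·3
1 = 2·8 − 3·5
1 = −3·13 + 5·8
1 = 5·11760 − 4523·13
So 13·(-4523) ≡ 1 (mod 11760), hence d ≡ -4523 ≡ 7237 (mod 11760).

7237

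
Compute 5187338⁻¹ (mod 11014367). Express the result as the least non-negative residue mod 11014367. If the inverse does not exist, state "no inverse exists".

no inverse exists

Euclidean algorithm on 11014367, 5187338:
11014367 = 2·5187338 + 639691
5187338 = 8·639691 + 69810
639691 = 9·69810 + 11401
69810 = 6·11401 + 1404
11401 = 8·1404 + 169
1404 = 8·169 + 52
169 = 3·52 + 13
52 = 4·13 + 0
Since gcd = 13 > 1, 5187338 is not a unit mod 11014367.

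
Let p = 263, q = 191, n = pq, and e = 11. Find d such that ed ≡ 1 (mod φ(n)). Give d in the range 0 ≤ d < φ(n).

φ(n) = (p−1)(q−1) = 262·190 = 49780.
Need d with 11·d ≡ 1 (mod 49780). Apply the extended Euclidean algorithm:
49780 = 4525*11 + 5
11 = 2*5 + 1
5 = 5*1 + 0
Back-substitute:
1 = 11 − 2·5
1 = −2·49780 + 9051·11
So 11·9051 ≡ 1 (mod 49780), hence d = 9051.

9051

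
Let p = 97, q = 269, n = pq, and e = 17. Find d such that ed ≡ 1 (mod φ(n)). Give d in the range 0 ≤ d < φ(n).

18161

φ(n) = (p−1)(q−1) = 96·268 = 25728.
Need d with 17·d ≡ 1 (mod 25728). Apply the extended Euclidean algorithm:
25728 = 1513*17 + 7
17 = 2*7 + 3
7 = 2*3 + 1
3 = 3*1 + 0
Back-substitute:
1 = 7 − 2·3
1 = −2·17 + 5·7
1 = 5·25728 − 7567·17
So 17·(-7567) ≡ 1 (mod 25728), hence d ≡ -7567 ≡ 18161 (mod 25728).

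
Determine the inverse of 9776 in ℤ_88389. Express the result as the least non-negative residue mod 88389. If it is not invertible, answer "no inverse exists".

67874

gcd(88389, 9776) by repeated division:
88389 = 9·9776 + 405
9776 = 24·405 + 56
405 = 7·56 + 13
56 = 4·13 + 4
13 = 3·4 + 1
4 = 4·1 + 0
Since gcd(9776, 88389) = 1, back-substitute to write 1 as a combination:
1 = 13 − 3·4
1 = −3·56 + 13·13
1 = 13·405 − 94·56
1 = −94·9776 + 2269·405
1 = 2269·88389 − 20515·9776
Thus 9776·(-20515) ≡ 1 (mod 88389); reducing, -20515 mod 88389 = 67874.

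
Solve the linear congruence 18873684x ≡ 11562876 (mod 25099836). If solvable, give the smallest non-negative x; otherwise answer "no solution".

First find gcd(18873684, 25099836):
25099836 = 1·18873684 + 6226152
18873684 = 3·6226152 + 195228
6226152 = 31·195228 + 174084
195228 = 1·174084 + 21144
174084 = 8·21144 + 4932
21144 = 4·4932 + 1416
4932 = 3·1416 + 684
1416 = 2·684 + 48
684 = 14·48 + 12
48 = 4·12 + 0
gcd = 12 and 12 | 11562876, so solutions exist. Divide through by 12: 1572807x ≡ 963573 (mod 2091653).
Now find 1572807⁻¹ mod 2091653:
2091653 = 1×1572807 + 518846
1572807 = 3×518846 + 16269
518846 = 31×16269 + 14507
16269 = 1×14507 + 1762
14507 = 8×1762 + 411
1762 = 4×411 + 118
411 = 3×118 + 57
118 = 2×57 + 4
57 = 14×4 + 1
4 = 4×1 + 0
Back-substitute:
1 = 57 − 14·4
1 = −14·118 + 29·57
1 = 29·411 − 101·118
1 = −101·1762 + 433·411
1 = 433·14507 − 3565·1762
1 = −3565·16269 + 3998·14507
1 = 3998·518846 − 127503·16269
1 = −127503·1572807 + 386507·518846
1 = 386507·2091653 − 514010·1572807
So 1572807·(-514010) ≡ 1 (mod 2091653), i.e. 1572807⁻¹ ≡ 1577643.
Then x ≡ 1577643·963573 ≡ 539446 (mod 2091653); the smallest non-negative solution is x = 539446.

539446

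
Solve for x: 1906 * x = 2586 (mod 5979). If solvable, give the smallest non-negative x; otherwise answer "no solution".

39

First find gcd(1906, 5979):
5979 = 3*1906 + 261
1906 = 7*261 + 79
261 = 3*79 + 24
79 = 3*24 + 7
24 = 3*7 + 3
7 = 2*3 + 1
3 = 3*1 + 0
gcd = 1, so a unique solution mod 5979 exists.
Back-substitute for the Bézout coefficients:
1 = 7 − 2·3
1 = −2·24 + 7·7
1 = 7·79 − 23·24
1 = −23·261 + 76·79
1 = 76·1906 − 555·261
1 = −555·5979 + 1741·1906
So 1906·(1741) ≡ 1 (mod 5979), giving 1906⁻¹ ≡ 1741.
x ≡ 1906⁻¹·2586 ≡ 1741·2586 ≡ 39 (mod 5979).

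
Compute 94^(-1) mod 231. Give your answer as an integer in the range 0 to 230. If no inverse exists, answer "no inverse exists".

gcd(231, 94) by repeated division:
231 = 2·94 + 43
94 = 2·43 + 8
43 = 5·8 + 3
8 = 2·3 + 2
3 = 1·2 + 1
2 = 2·1 + 0
Since gcd(94, 231) = 1, back-substitute to write 1 as a combination:
1 = 3 − 2
1 = −8 + 3·3
1 = 3·43 − 16·8
1 = −16·94 + 35·43
1 = 35·231 − 86·94
So 94·(-86) ≡ 1 (mod 231), and -86 ≡ 145 (mod 231).

145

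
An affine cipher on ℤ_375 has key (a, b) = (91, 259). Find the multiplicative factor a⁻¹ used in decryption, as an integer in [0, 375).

Apply the Euclidean algorithm to 375 and 91:
375 = 4·91 + 11
91 = 8·11 + 3
11 = 3·3 + 2
3 = 1·2 + 1
2 = 2·1 + 0
Since gcd(91, 375) = 1, back-substitute to write 1 as a combination:
1 = 3 − 2
1 = −11 + 4·3
1 = 4·91 − 33·11
1 = −33·375 + 136·91
So 91·136 ≡ 1 (mod 375).

136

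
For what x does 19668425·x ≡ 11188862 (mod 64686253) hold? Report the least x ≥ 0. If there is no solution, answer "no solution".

First find gcd(19668425, 64686253):
64686253 = 3*19668425 + 5680978
19668425 = 3*5680978 + 2625491
5680978 = 2*2625491 + 429996
2625491 = 6*429996 + 45515
429996 = 9*45515 + 20361
45515 = 2*20361 + 4793
20361 = 4*4793 + 1189
4793 = 4*1189 + 37
1189 = 32*37 + 5
37 = 7*5 + 2
5 = 2*2 + 1
2 = 2*1 + 0
gcd = 1, so a unique solution mod 64686253 exists.
Back-substitute for the Bézout coefficients:
1 = 5 − 2·2
1 = −2·37 + 15·5
1 = 15·1189 − 482·37
1 = −482·4793 + 1943·1189
1 = 1943·20361 − 8254·4793
1 = −8254·45515 + 18451·20361
1 = 18451·429996 − 174313·45515
1 = −174313·2625491 + 1064329·429996
1 = 1064329·5680978 − 2302971·2625491
1 = −2302971·19668425 + 7973242·5680978
1 = 7973242·64686253 − 26222697·19668425
So 19668425·(-26222697) ≡ 1 (mod 64686253), giving 19668425⁻¹ ≡ 38463556.
x ≡ 19668425⁻¹·11188862 ≡ 38463556·11188862 ≡ 21827755 (mod 64686253).

21827755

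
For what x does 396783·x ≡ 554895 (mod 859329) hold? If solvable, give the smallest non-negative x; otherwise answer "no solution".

First find gcd(396783, 859329):
859329 = 2*396783 + 65763
396783 = 6*65763 + 2205
65763 = 29*2205 + 1818
2205 = 1*1818 + 387
1818 = 4*387 + 270
387 = 1*270 + 117
270 = 2*117 + 36
117 = 3*36 + 9
36 = 4*9 + 0
gcd = 9 and 9 | 554895, so solutions exist. Divide through by 9: 44087x ≡ 61655 (mod 95481).
Now find 44087⁻¹ mod 95481:
95481 = 2×44087 + 7307
44087 = 6×7307 + 245
7307 = 29×245 + 202
245 = 1×202 + 43
202 = 4×43 + 30
43 = 1×30 + 13
30 = 2×13 + 4
13 = 3×4 + 1
4 = 4×1 + 0
Back-substitute:
1 = 13 − 3·4
1 = −3·30 + 7·13
1 = 7·43 − 10·30
1 = −10·202 + 47·43
1 = 47·245 − 57·202
1 = −57·7307 + 1700·245
1 = 1700·44087 − 10257·7307
1 = −10257·95481 + 22214·44087
So 44087⁻¹ ≡ 22214 (mod 95481).
Then x ≡ 22214·61655 ≡ 24706 (mod 95481); the smallest non-negative solution is x = 24706.

24706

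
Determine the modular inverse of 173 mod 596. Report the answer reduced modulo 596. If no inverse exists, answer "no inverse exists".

Run Euclid on (596, 173):
596 = 3*173 + 77
173 = 2*77 + 19
77 = 4*19 + 1
19 = 19*1 + 0
The gcd is 1. Working backward:
1 = 77 − 4·19
1 = −4·173 + 9·77
1 = 9·596 − 31·173
So 173·(-31) ≡ 1 (mod 596), and -31 ≡ 565 (mod 596).

565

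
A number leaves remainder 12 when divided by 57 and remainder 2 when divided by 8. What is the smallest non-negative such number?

354

Write x = 12 + 57·k. Then 57·k ≡ 2 − 12 ≡ 6 (mod 8).
Need 57⁻¹ mod 8. Extended Euclid on (8, 1):
8 = 8*1 + 0
57⁻¹ ≡ 1 (mod 8), so k ≡ 1·6 ≡ 6 (mod 8).
x = 12 + 57·6 = 354.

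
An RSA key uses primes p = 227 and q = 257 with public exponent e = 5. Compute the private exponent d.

φ(n) = (p−1)(q−1) = 226·256 = 57856.
Need d with 5·d ≡ 1 (mod 57856). Apply the extended Euclidean algorithm:
57856 = 11571*5 + 1
5 = 5*1 + 0
Back-substitute:
1 = 57856 − 11571·5
So 5·(-11571) ≡ 1 (mod 57856), hence d ≡ -11571 ≡ 46285 (mod 57856).

46285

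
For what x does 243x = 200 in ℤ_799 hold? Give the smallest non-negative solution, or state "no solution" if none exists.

448

First find gcd(243, 799):
799 = 3·243 + 70
243 = 3·70 + 33
70 = 2·33 + 4
33 = 8·4 + 1
4 = 4·1 + 0
gcd = 1, so a unique solution mod 799 exists.
Back-substitute for the Bézout coefficients:
1 = 33 − 8·4
1 = −8·70 + 17·33
1 = 17·243 − 59·70
1 = −59·799 + 194·243
So 243·(194) ≡ 1 (mod 799), giving 243⁻¹ ≡ 194.
x ≡ 243⁻¹·200 ≡ 194·200 ≡ 448 (mod 799).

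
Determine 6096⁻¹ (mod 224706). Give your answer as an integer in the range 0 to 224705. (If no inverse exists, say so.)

no inverse exists

Compute gcd(6096, 224706):
224706 = 36×6096 + 5250
6096 = 1×5250 + 846
5250 = 6×846 + 174
846 = 4×174 + 150
174 = 1×150 + 24
150 = 6×24 + 6
24 = 4×6 + 0
The gcd is 6, not 1, hence no inverse exists.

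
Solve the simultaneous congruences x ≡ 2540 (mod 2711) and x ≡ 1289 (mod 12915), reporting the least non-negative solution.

Write x = 2540 + 2711·k. Then 2711·k ≡ 1289 − 2540 ≡ 11664 (mod 12915).
Need 2711⁻¹ mod 12915. Extended Euclid on (12915, 2711):
12915 = 4*2711 + 2071
2711 = 1*2071 + 640
2071 = 3*640 + 151
640 = 4*151 + 36
151 = 4*36 + 7
36 = 5*7 + 1
7 = 7*1 + 0
Back-substitute:
1 = 36 − 5·7
1 = −5·151 + 21·36
1 = 21·640 − 89·151
1 = −89·2071 + 288·640
1 = 288·2711 − 377·2071
1 = −377·12915 + 1796·2711
2711⁻¹ ≡ 1796 (mod 12915), so k ≡ 1796·11664 ≡ 414 (mod 12915).
x = 2540 + 2711·414 = 1124894.

1124894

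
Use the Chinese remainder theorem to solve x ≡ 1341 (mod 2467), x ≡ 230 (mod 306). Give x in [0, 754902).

Write x = 1341 + 2467·k. Then 2467·k ≡ 230 − 1341 ≡ 113 (mod 306).
Need 2467⁻¹ mod 306. Extended Euclid on (306, 19):
306 = 16×19 + 2
19 = 9×2 + 1
2 = 2×1 + 0
Back-substitute:
1 = 19 − 9·2
1 = −9·306 + 145·19
2467⁻¹ ≡ 145 (mod 306), so k ≡ 145·113 ≡ 167 (mod 306).
x = 1341 + 2467·167 = 413330.

413330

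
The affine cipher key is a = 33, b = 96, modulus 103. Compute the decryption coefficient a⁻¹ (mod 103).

25

gcd(103, 33) by repeated division:
103 = 3·33 + 4
33 = 8·4 + 1
4 = 4·1 + 0
gcd = 1, so the inverse exists. Back-substitute:
1 = 33 − 8·4
1 = −8·103 + 25·33
So 33·25 ≡ 1 (mod 103).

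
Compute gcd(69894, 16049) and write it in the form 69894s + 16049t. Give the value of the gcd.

Repeated division:
69894 = 4*16049 + 5698
16049 = 2*5698 + 4653
5698 = 1*4653 + 1045
4653 = 4*1045 + 473
1045 = 2*473 + 99
473 = 4*99 + 77
99 = 1*77 + 22
77 = 3*22 + 11
22 = 2*11 + 0
gcd(69894, 16049) = 11.
Back-substituting:
11 = 77 − 3·22
11 = −3·99 + 4·77
11 = 4·473 − 19·99
11 = −19·1045 + 42·473
11 = 42·4653 − 187·1045
11 = −187·5698 + 229·4653
11 = 229·16049 − 645·5698
11 = −645·69894 + 2809·16049
So 11 = (-645)·69894 + (2809)·16049.

11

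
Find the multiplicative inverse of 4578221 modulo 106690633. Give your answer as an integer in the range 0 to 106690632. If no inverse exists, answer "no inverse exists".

Run Euclid on (106690633, 4578221):
106690633 = 23×4578221 + 1391550
4578221 = 3×1391550 + 403571
1391550 = 3×403571 + 180837
403571 = 2×180837 + 41897
180837 = 4×41897 + 13249
41897 = 3×13249 + 2150
13249 = 6×2150 + 349
2150 = 6×349 + 56
349 = 6×56 + 13
56 = 4×13 + 4
13 = 3×4 + 1
4 = 4×1 + 0
gcd = 1, so the inverse exists. Back-substitute:
1 = 13 − 3·4
1 = −3·56 + 13·13
1 = 13·349 − 81·56
1 = −81·2150 + 499·349
1 = 499·13249 − 3075·2150
1 = −3075·41897 + 9724·13249
1 = 9724·180837 − 41971·41897
1 = −41971·403571 + 93666·180837
1 = 93666·1391550 − 322969·403571
1 = −322969·4578221 + 1062573·1391550
1 = 1062573·106690633 − 24762148·4578221
Thus 4578221·(-24762148) ≡ 1 (mod 106690633); reducing, -24762148 mod 106690633 = 81928485.

81928485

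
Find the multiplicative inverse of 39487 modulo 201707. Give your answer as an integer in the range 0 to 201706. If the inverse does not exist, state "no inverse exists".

Extended Euclidean algorithm:
201707 = 5*39487 + 4272
39487 = 9*4272 + 1039
4272 = 4*1039 + 116
1039 = 8*116 + 111
116 = 1*111 + 5
111 = 22*5 + 1
5 = 5*1 + 0
gcd = 1, so the inverse exists. Back-substitute:
1 = 111 − 22·5
1 = −22·116 + 23·111
1 = 23·1039 − 206·116
1 = −206·4272 + 847·1039
1 = 847·39487 − 7829·4272
1 = −7829·201707 + 39992·39487
So 39487·39992 ≡ 1 (mod 201707).

39992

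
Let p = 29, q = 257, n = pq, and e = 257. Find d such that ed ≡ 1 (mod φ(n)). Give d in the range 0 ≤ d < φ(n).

φ(n) = (p−1)(q−1) = 28·256 = 7168.
Need d with 257·d ≡ 1 (mod 7168). Apply the extended Euclidean algorithm:
7168 = 27*257 + 229
257 = 1*229 + 28
229 = 8*28 + 5
28 = 5*5 + 3
5 = 1*3 + 2
3 = 1*2 + 1
2 = 2*1 + 0
Back-substitute:
1 = 3 − 2
1 = −5 + 2·3
1 = 2·28 − 11·5
1 = −11·229 + 90·28
1 = 90·257 − 101·229
1 = −101·7168 + 2817·257
So 257·2817 ≡ 1 (mod 7168), hence d = 2817.

2817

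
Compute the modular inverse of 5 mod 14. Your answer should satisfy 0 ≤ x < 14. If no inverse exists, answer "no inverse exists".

Extended Euclidean algorithm:
14 = 2*5 + 4
5 = 1*4 + 1
4 = 4*1 + 0
Since gcd(5, 14) = 1, back-substitute to write 1 as a combination:
1 = 5 − 4
1 = −14 + 3·5
So 5·3 ≡ 1 (mod 14).

3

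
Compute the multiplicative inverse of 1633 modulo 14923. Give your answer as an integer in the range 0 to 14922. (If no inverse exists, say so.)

12876

Run Euclid on (14923, 1633):
14923 = 9*1633 + 226
1633 = 7*226 + 51
226 = 4*51 + 22
51 = 2*22 + 7
22 = 3*7 + 1
7 = 7*1 + 0
Since gcd(1633, 14923) = 1, back-substitute to write 1 as a combination:
1 = 22 − 3·7
1 = −3·51 + 7·22
1 = 7·226 − 31·51
1 = −31·1633 + 224·226
1 = 224·14923 − 2047·1633
So 1633·(-2047) ≡ 1 (mod 14923), and -2047 ≡ 12876 (mod 14923).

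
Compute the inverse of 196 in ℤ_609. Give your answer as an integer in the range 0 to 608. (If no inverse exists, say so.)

Euclidean algorithm on 609, 196:
609 = 3·196 + 21
196 = 9·21 + 7
21 = 3·7 + 0
Since gcd = 7 > 1, 196 is not a unit mod 609.

no inverse exists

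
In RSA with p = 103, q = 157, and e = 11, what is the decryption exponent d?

φ(n) = (p−1)(q−1) = 102·156 = 15912.
Need d with 11·d ≡ 1 (mod 15912). Apply the extended Euclidean algorithm:
15912 = 1446*11 + 6
11 = 1*6 + 5
6 = 1*5 + 1
5 = 5*1 + 0
Back-substitute:
1 = 6 − 5
1 = −11 + 2·6
1 = 2·15912 − 2893·11
So 11·(-2893) ≡ 1 (mod 15912), hence d ≡ -2893 ≡ 13019 (mod 15912).

13019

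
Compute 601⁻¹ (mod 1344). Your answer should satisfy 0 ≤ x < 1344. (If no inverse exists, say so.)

937

gcd(1344, 601) by repeated division:
1344 = 2*601 + 142
601 = 4*142 + 33
142 = 4*33 + 10
33 = 3*10 + 3
10 = 3*3 + 1
3 = 3*1 + 0
The gcd is 1. Working backward:
1 = 10 − 3·3
1 = −3·33 + 10·10
1 = 10·142 − 43·33
1 = −43·601 + 182·142
1 = 182·1344 − 407·601
So 601·(-407) ≡ 1 (mod 1344), and -407 ≡ 937 (mod 1344).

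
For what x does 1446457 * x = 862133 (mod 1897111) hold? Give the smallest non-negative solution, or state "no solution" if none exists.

First find gcd(1446457, 1897111):
1897111 = 1×1446457 + 450654
1446457 = 3×450654 + 94495
450654 = 4×94495 + 72674
94495 = 1×72674 + 21821
72674 = 3×21821 + 7211
21821 = 3×7211 + 188
7211 = 38×188 + 67
188 = 2×67 + 54
67 = 1×54 + 13
54 = 4×13 + 2
13 = 6×2 + 1
2 = 2×1 + 0
gcd = 1, so a unique solution mod 1897111 exists.
Back-substitute for the Bézout coefficients:
1 = 13 − 6·2
1 = −6·54 + 25·13
1 = 25·67 − 31·54
1 = −31·188 + 87·67
1 = 87·7211 − 3337·188
1 = −3337·21821 + 10098·7211
1 = 10098·72674 − 33631·21821
1 = −33631·94495 + 43729·72674
1 = 43729·450654 − 208547·94495
1 = −208547·1446457 + 669370·450654
1 = 669370·1897111 − 877917·1446457
So 1446457·(-877917) ≡ 1 (mod 1897111), giving 1446457⁻¹ ≡ 1019194.
x ≡ 1446457⁻¹·862133 ≡ 1019194·862133 ≡ 1570265 (mod 1897111).

1570265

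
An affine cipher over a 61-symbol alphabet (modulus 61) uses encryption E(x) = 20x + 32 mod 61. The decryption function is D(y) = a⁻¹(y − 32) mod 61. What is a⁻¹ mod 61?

Apply the Euclidean algorithm to 61 and 20:
61 = 3*20 + 1
20 = 20*1 + 0
Since gcd(20, 61) = 1, back-substitute to write 1 as a combination:
1 = 61 − 3·20
Hence 20⁻¹ ≡ -3 ≡ 58 (mod 61).

58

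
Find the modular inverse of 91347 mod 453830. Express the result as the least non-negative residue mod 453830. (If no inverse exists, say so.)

Run Euclid on (453830, 91347):
453830 = 4·91347 + 88442
91347 = 1·88442 + 2905
88442 = 30·2905 + 1292
2905 = 2·1292 + 321
1292 = 4·321 + 8
321 = 40·8 + 1
8 = 8·1 + 0
Since gcd(91347, 453830) = 1, back-substitute to write 1 as a combination:
1 = 321 − 40·8
1 = −40·1292 + 161·321
1 = 161·2905 − 362·1292
1 = −362·88442 + 11021·2905
1 = 11021·91347 − 11383·88442
1 = −11383·453830 + 56553·91347
So 91347·56553 ≡ 1 (mod 453830).

56553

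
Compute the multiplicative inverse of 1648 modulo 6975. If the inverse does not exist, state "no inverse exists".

Apply the Euclidean algorithm to 6975 and 1648:
6975 = 4·1648 + 383
1648 = 4·383 + 116
383 = 3·116 + 35
116 = 3·35 + 11
35 = 3·11 + 2
11 = 5·2 + 1
2 = 2·1 + 0
Since gcd(1648, 6975) = 1, back-substitute to write 1 as a combination:
1 = 11 − 5·2
1 = −5·35 + 16·11
1 = 16·116 − 53·35
1 = −53·383 + 175·116
1 = 175·1648 − 753·383
1 = −753·6975 + 3187·1648
So 1648·3187 ≡ 1 (mod 6975).

3187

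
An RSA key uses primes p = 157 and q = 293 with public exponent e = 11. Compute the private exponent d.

φ(n) = (p−1)(q−1) = 156·292 = 45552.
Need d with 11·d ≡ 1 (mod 45552). Apply the extended Euclidean algorithm:
45552 = 4141×11 + 1
11 = 11×1 + 0
Back-substitute:
1 = 45552 − 4141·11
So 11·(-4141) ≡ 1 (mod 45552), hence d ≡ -4141 ≡ 41411 (mod 45552).

41411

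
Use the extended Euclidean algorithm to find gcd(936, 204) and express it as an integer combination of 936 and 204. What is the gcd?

Apply Euclid's algorithm to 936 and 204:
936 = 4×204 + 120
204 = 1×120 + 84
120 = 1×84 + 36
84 = 2×36 + 12
36 = 3×12 + 0
gcd(936, 204) = 12.
Express as a combination:
12 = 84 − 2·36
12 = −2·120 + 3·84
12 = 3·204 − 5·120
12 = −5·936 + 23·204
So 12 = (-5)·936 + (23)·204.

12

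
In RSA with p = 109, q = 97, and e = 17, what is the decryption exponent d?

φ(n) = (p−1)(q−1) = 108·96 = 10368.
Need d with 17·d ≡ 1 (mod 10368). Apply the extended Euclidean algorithm:
10368 = 609×17 + 15
17 = 1×15 + 2
15 = 7×2 + 1
2 = 2×1 + 0
Back-substitute:
1 = 15 − 7·2
1 = −7·17 + 8·15
1 = 8·10368 − 4879·17
So 17·(-4879) ≡ 1 (mod 10368), hence d ≡ -4879 ≡ 5489 (mod 10368).

5489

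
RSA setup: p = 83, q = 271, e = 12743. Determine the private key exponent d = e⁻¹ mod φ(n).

φ(n) = (p−1)(q−1) = 82·270 = 22140.
Need d with 12743·d ≡ 1 (mod 22140). Apply the extended Euclidean algorithm:
22140 = 1×12743 + 9397
12743 = 1×9397 + 3346
9397 = 2×3346 + 2705
3346 = 1×2705 + 641
2705 = 4×641 + 141
641 = 4×141 + 77
141 = 1×77 + 64
77 = 1×64 + 13
64 = 4×13 + 12
13 = 1×12 + 1
12 = 12×1 + 0
Back-substitute:
1 = 13 − 12
1 = −64 + 5·13
1 = 5·77 − 6·64
1 = −6·141 + 11·77
1 = 11·641 − 50·141
1 = −50·2705 + 211·641
1 = 211·3346 − 261·2705
1 = −261·9397 + 733·3346
1 = 733·12743 − 994·9397
1 = −994·22140 + 1727·12743
So 12743·1727 ≡ 1 (mod 22140), hence d = 1727.

1727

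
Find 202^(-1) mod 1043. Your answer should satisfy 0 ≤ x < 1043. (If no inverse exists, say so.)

Run Euclid on (1043, 202):
1043 = 5×202 + 33
202 = 6×33 + 4
33 = 8×4 + 1
4 = 4×1 + 0
The gcd is 1. Working backward:
1 = 33 − 8·4
1 = −8·202 + 49·33
1 = 49·1043 − 253·202
Hence 202⁻¹ ≡ -253 ≡ 790 (mod 1043).

790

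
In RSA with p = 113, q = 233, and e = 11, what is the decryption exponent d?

11811

φ(n) = (p−1)(q−1) = 112·232 = 25984.
Need d with 11·d ≡ 1 (mod 25984). Apply the extended Euclidean algorithm:
25984 = 2362*11 + 2
11 = 5*2 + 1
2 = 2*1 + 0
Back-substitute:
1 = 11 − 5·2
1 = −5·25984 + 11811·11
So 11·11811 ≡ 1 (mod 25984), hence d = 11811.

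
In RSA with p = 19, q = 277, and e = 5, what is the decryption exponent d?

φ(n) = (p−1)(q−1) = 18·276 = 4968.
Need d with 5·d ≡ 1 (mod 4968). Apply the extended Euclidean algorithm:
4968 = 993×5 + 3
5 = 1×3 + 2
3 = 1×2 + 1
2 = 2×1 + 0
Back-substitute:
1 = 3 − 2
1 = −5 + 2·3
1 = 2·4968 − 1987·5
So 5·(-1987) ≡ 1 (mod 4968), hence d ≡ -1987 ≡ 2981 (mod 4968).

2981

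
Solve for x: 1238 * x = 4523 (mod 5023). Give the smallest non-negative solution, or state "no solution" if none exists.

First find gcd(1238, 5023):
5023 = 4*1238 + 71
1238 = 17*71 + 31
71 = 2*31 + 9
31 = 3*9 + 4
9 = 2*4 + 1
4 = 4*1 + 0
gcd = 1, so a unique solution mod 5023 exists.
Back-substitute for the Bézout coefficients:
1 = 9 − 2·4
1 = −2·31 + 7·9
1 = 7·71 − 16·31
1 = −16·1238 + 279·71
1 = 279·5023 − 1132·1238
So 1238·(-1132) ≡ 1 (mod 5023), giving 1238⁻¹ ≡ 3891.
x ≡ 1238⁻¹·4523 ≡ 3891·4523 ≡ 3424 (mod 5023).

3424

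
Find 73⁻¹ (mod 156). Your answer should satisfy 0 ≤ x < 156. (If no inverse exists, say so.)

109

gcd(156, 73) by repeated division:
156 = 2×73 + 10
73 = 7×10 + 3
10 = 3×3 + 1
3 = 3×1 + 0
gcd = 1, so the inverse exists. Back-substitute:
1 = 10 − 3·3
1 = −3·73 + 22·10
1 = 22·156 − 47·73
So 73·(-47) ≡ 1 (mod 156), and -47 ≡ 109 (mod 156).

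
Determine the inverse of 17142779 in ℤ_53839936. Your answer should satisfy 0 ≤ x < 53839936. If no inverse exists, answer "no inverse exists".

45073395

Run Euclid on (53839936, 17142779):
53839936 = 3×17142779 + 2411599
17142779 = 7×2411599 + 261586
2411599 = 9×261586 + 57325
261586 = 4×57325 + 32286
57325 = 1×32286 + 25039
32286 = 1×25039 + 7247
25039 = 3×7247 + 3298
7247 = 2×3298 + 651
3298 = 5×651 + 43
651 = 15×43 + 6
43 = 7×6 + 1
6 = 6×1 + 0
The gcd is 1. Working backward:
1 = 43 − 7·6
1 = −7·651 + 106·43
1 = 106·3298 − 537·651
1 = −537·7247 + 1180·3298
1 = 1180·25039 − 4077·7247
1 = −4077·32286 + 5257·25039
1 = 5257·57325 − 9334·32286
1 = −9334·261586 + 42593·57325
1 = 42593·2411599 − 392671·261586
1 = −392671·17142779 + 2791290·2411599
1 = 2791290·53839936 − 8766541·17142779
Hence 17142779⁻¹ ≡ -8766541 ≡ 45073395 (mod 53839936).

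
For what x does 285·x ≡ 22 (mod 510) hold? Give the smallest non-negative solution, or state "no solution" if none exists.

gcd(285, 510):
510 = 1*285 + 225
285 = 1*225 + 60
225 = 3*60 + 45
60 = 1*45 + 15
45 = 3*15 + 0
gcd = 15, but 15 ∤ 22, so the congruence has no solution.

no solution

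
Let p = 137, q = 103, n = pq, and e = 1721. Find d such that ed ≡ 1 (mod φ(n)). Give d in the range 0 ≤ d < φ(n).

φ(n) = (p−1)(q−1) = 136·102 = 13872.
Need d with 1721·d ≡ 1 (mod 13872). Apply the extended Euclidean algorithm:
13872 = 8·1721 + 104
1721 = 16·104 + 57
104 = 1·57 + 47
57 = 1·47 + 10
47 = 4·10 + 7
10 = 1·7 + 3
7 = 2·3 + 1
3 = 3·1 + 0
Back-substitute:
1 = 7 − 2·3
1 = −2·10 + 3·7
1 = 3·47 − 14·10
1 = −14·57 + 17·47
1 = 17·104 − 31·57
1 = −31·1721 + 513·104
1 = 513·13872 − 4135·1721
So 1721·(-4135) ≡ 1 (mod 13872), hence d ≡ -4135 ≡ 9737 (mod 13872).

9737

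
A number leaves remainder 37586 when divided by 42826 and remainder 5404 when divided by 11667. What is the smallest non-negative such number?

Write x = 37586 + 42826·k. Then 42826·k ≡ 5404 − 37586 ≡ 2819 (mod 11667).
Need 42826⁻¹ mod 11667. Extended Euclid on (11667, 7825):
11667 = 1·7825 + 3842
7825 = 2·3842 + 141
3842 = 27·141 + 35
141 = 4·35 + 1
35 = 35·1 + 0
Back-substitute:
1 = 141 − 4·35
1 = −4·3842 + 109·141
1 = 109·7825 − 222·3842
1 = −222·11667 + 331·7825
42826⁻¹ ≡ 331 (mod 11667), so k ≡ 331·2819 ≡ 11396 (mod 11667).
x = 37586 + 42826·11396 = 488082682.

488082682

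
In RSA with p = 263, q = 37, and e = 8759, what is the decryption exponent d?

2831

φ(n) = (p−1)(q−1) = 262·36 = 9432.
Need d with 8759·d ≡ 1 (mod 9432). Apply the extended Euclidean algorithm:
9432 = 1·8759 + 673
8759 = 13·673 + 10
673 = 67·10 + 3
10 = 3·3 + 1
3 = 3·1 + 0
Back-substitute:
1 = 10 − 3·3
1 = −3·673 + 202·10
1 = 202·8759 − 2629·673
1 = −2629·9432 + 2831·8759
So 8759·2831 ≡ 1 (mod 9432), hence d = 2831.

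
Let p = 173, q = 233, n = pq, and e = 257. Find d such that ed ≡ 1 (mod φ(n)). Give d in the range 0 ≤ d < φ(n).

φ(n) = (p−1)(q−1) = 172·232 = 39904.
Need d with 257·d ≡ 1 (mod 39904). Apply the extended Euclidean algorithm:
39904 = 155·257 + 69
257 = 3·69 + 50
69 = 1·50 + 19
50 = 2·19 + 12
19 = 1·12 + 7
12 = 1·7 + 5
7 = 1·5 + 2
5 = 2·2 + 1
2 = 2·1 + 0
Back-substitute:
1 = 5 − 2·2
1 = −2·7 + 3·5
1 = 3·12 − 5·7
1 = −5·19 + 8·12
1 = 8·50 − 21·19
1 = −21·69 + 29·50
1 = 29·257 − 108·69
1 = −108·39904 + 16769·257
So 257·16769 ≡ 1 (mod 39904), hence d = 16769.

16769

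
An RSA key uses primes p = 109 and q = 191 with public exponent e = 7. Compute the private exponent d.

5863

φ(n) = (p−1)(q−1) = 108·190 = 20520.
Need d with 7·d ≡ 1 (mod 20520). Apply the extended Euclidean algorithm:
20520 = 2931*7 + 3
7 = 2*3 + 1
3 = 3*1 + 0
Back-substitute:
1 = 7 − 2·3
1 = −2·20520 + 5863·7
So 7·5863 ≡ 1 (mod 20520), hence d = 5863.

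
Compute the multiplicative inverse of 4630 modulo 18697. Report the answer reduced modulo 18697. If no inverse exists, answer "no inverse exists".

Apply the Euclidean algorithm to 18697 and 4630:
18697 = 4*4630 + 177
4630 = 26*177 + 28
177 = 6*28 + 9
28 = 3*9 + 1
9 = 9*1 + 0
The gcd is 1. Working backward:
1 = 28 − 3·9
1 = −3·177 + 19·28
1 = 19·4630 − 497·177
1 = −497·18697 + 2007·4630
So 4630·2007 ≡ 1 (mod 18697).

2007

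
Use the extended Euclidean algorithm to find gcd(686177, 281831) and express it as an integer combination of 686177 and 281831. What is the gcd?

1

Repeated division:
686177 = 2·281831 + 122515
281831 = 2·122515 + 36801
122515 = 3·36801 + 12112
36801 = 3·12112 + 465
12112 = 26·465 + 22
465 = 21·22 + 3
22 = 7·3 + 1
3 = 3·1 + 0
gcd(686177, 281831) = 1.
Express as a combination:
1 = 22 − 7·3
1 = −7·465 + 148·22
1 = 148·12112 − 3855·465
1 = −3855·36801 + 11713·12112
1 = 11713·122515 − 38994·36801
1 = −38994·281831 + 89701·122515
1 = 89701·686177 − 218396·281831
So 1 = (89701)·686177 + (-218396)·281831.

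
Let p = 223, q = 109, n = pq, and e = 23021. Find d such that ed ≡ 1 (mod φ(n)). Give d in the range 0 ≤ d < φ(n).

φ(n) = (p−1)(q−1) = 222·108 = 23976.
Need d with 23021·d ≡ 1 (mod 23976). Apply the extended Euclidean algorithm:
23976 = 1×23021 + 955
23021 = 24×955 + 101
955 = 9×101 + 46
101 = 2×46 + 9
46 = 5×9 + 1
9 = 9×1 + 0
Back-substitute:
1 = 46 − 5·9
1 = −5·101 + 11·46
1 = 11·955 − 104·101
1 = −104·23021 + 2507·955
1 = 2507·23976 − 2611·23021
So 23021·(-2611) ≡ 1 (mod 23976), hence d ≡ -2611 ≡ 21365 (mod 23976).

21365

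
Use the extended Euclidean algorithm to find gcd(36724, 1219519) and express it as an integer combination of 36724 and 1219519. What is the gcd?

1

Apply Euclid's algorithm to 1219519 and 36724:
1219519 = 33*36724 + 7627
36724 = 4*7627 + 6216
7627 = 1*6216 + 1411
6216 = 4*1411 + 572
1411 = 2*572 + 267
572 = 2*267 + 38
267 = 7*38 + 1
38 = 38*1 + 0
gcd(36724, 1219519) = 1.
Back-substituting:
1 = 267 − 7·38
1 = −7·572 + 15·267
1 = 15·1411 − 37·572
1 = −37·6216 + 163·1411
1 = 163·7627 − 200·6216
1 = −200·36724 + 963·7627
1 = 963·1219519 − 31979·36724
So 1 = (963)·1219519 + (-31979)·36724.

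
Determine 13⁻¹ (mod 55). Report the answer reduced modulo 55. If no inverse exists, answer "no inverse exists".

Run Euclid on (55, 13):
55 = 4·13 + 3
13 = 4·3 + 1
3 = 3·1 + 0
Since gcd(13, 55) = 1, back-substitute to write 1 as a combination:
1 = 13 − 4·3
1 = −4·55 + 17·13
So 13·17 ≡ 1 (mod 55).

17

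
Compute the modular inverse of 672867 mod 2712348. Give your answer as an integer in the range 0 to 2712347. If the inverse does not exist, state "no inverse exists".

no inverse exists

Euclidean algorithm on 2712348, 672867:
2712348 = 4*672867 + 20880
672867 = 32*20880 + 4707
20880 = 4*4707 + 2052
4707 = 2*2052 + 603
2052 = 3*603 + 243
603 = 2*243 + 117
243 = 2*117 + 9
117 = 13*9 + 0
gcd(672867, 2712348) = 9 ≠ 1, so 672867 has no multiplicative inverse modulo 2712348.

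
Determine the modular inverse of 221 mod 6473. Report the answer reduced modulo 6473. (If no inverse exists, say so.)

5360

Run Euclid on (6473, 221):
6473 = 29*221 + 64
221 = 3*64 + 29
64 = 2*29 + 6
29 = 4*6 + 5
6 = 1*5 + 1
5 = 5*1 + 0
Since gcd(221, 6473) = 1, back-substitute to write 1 as a combination:
1 = 6 − 5
1 = −29 + 5·6
1 = 5·64 − 11·29
1 = −11·221 + 38·64
1 = 38·6473 − 1113·221
Hence 221⁻¹ ≡ -1113 ≡ 5360 (mod 6473).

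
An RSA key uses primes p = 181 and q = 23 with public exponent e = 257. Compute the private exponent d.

φ(n) = (p−1)(q−1) = 180·22 = 3960.
Need d with 257·d ≡ 1 (mod 3960). Apply the extended Euclidean algorithm:
3960 = 15×257 + 105
257 = 2×105 + 47
105 = 2×47 + 11
47 = 4×11 + 3
11 = 3×3 + 2
3 = 1×2 + 1
2 = 2×1 + 0
Back-substitute:
1 = 3 − 2
1 = −11 + 4·3
1 = 4·47 − 17·11
1 = −17·105 + 38·47
1 = 38·257 − 93·105
1 = −93·3960 + 1433·257
So 257·1433 ≡ 1 (mod 3960), hence d = 1433.

1433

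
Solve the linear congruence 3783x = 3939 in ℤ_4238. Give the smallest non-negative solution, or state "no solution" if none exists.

159

First find gcd(3783, 4238):
4238 = 1·3783 + 455
3783 = 8·455 + 143
455 = 3·143 + 26
143 = 5·26 + 13
26 = 2·13 + 0
gcd = 13 and 13 | 3939, so solutions exist. Divide through by 13: 291x ≡ 303 (mod 326).
Now find 291⁻¹ mod 326:
326 = 1·291 + 35
291 = 8·35 + 11
35 = 3·11 + 2
11 = 5·2 + 1
2 = 2·1 + 0
Back-substitute:
1 = 11 − 5·2
1 = −5·35 + 16·11
1 = 16·291 − 133·35
1 = −133·326 + 149·291
So 291⁻¹ ≡ 149 (mod 326).
Then x ≡ 149·303 ≡ 159 (mod 326); the smallest non-negative solution is x = 159.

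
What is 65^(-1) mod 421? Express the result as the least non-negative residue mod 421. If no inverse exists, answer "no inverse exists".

285

gcd(421, 65) by repeated division:
421 = 6×65 + 31
65 = 2×31 + 3
31 = 10×3 + 1
3 = 3×1 + 0
The gcd is 1. Working backward:
1 = 31 − 10·3
1 = −10·65 + 21·31
1 = 21·421 − 136·65
Thus 65·(-136) ≡ 1 (mod 421); reducing, -136 mod 421 = 285.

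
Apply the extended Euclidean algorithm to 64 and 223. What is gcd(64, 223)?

Euclidean algorithm:
223 = 3*64 + 31
64 = 2*31 + 2
31 = 15*2 + 1
2 = 2*1 + 0
gcd(64, 223) = 1.
Working backward:
1 = 31 − 15·2
1 = −15·64 + 31·31
1 = 31·223 − 108·64
So 1 = (31)·223 + (-108)·64.

1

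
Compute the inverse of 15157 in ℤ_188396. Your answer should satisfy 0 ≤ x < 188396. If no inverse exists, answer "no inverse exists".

13337

Extended Euclidean algorithm:
188396 = 12·15157 + 6512
15157 = 2·6512 + 2133
6512 = 3·2133 + 113
2133 = 18·113 + 99
113 = 1·99 + 14
99 = 7·14 + 1
14 = 14·1 + 0
gcd = 1, so the inverse exists. Back-substitute:
1 = 99 − 7·14
1 = −7·113 + 8·99
1 = 8·2133 − 151·113
1 = −151·6512 + 461·2133
1 = 461·15157 − 1073·6512
1 = −1073·188396 + 13337·15157
So 15157·13337 ≡ 1 (mod 188396).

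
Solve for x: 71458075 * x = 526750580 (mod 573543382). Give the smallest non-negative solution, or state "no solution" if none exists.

398029932

First find gcd(71458075, 573543382):
573543382 = 8×71458075 + 1878782
71458075 = 38×1878782 + 64359
1878782 = 29×64359 + 12371
64359 = 5×12371 + 2504
12371 = 4×2504 + 2355
2504 = 1×2355 + 149
2355 = 15×149 + 120
149 = 1×120 + 29
120 = 4×29 + 4
29 = 7×4 + 1
4 = 4×1 + 0
gcd = 1, so a unique solution mod 573543382 exists.
Back-substitute for the Bézout coefficients:
1 = 29 − 7·4
1 = −7·120 + 29·29
1 = 29·149 − 36·120
1 = −36·2355 + 569·149
1 = 569·2504 − 605·2355
1 = −605·12371 + 2989·2504
1 = 2989·64359 − 15550·12371
1 = −15550·1878782 + 453939·64359
1 = 453939·71458075 − 17265232·1878782
1 = −17265232·573543382 + 138575795·71458075
So 71458075·(138575795) ≡ 1 (mod 573543382), giving 71458075⁻¹ ≡ 138575795.
x ≡ 71458075⁻¹·526750580 ≡ 138575795·526750580 ≡ 398029932 (mod 573543382).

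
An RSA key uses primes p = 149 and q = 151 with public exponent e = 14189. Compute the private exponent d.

14909

φ(n) = (p−1)(q−1) = 148·150 = 22200.
Need d with 14189·d ≡ 1 (mod 22200). Apply the extended Euclidean algorithm:
22200 = 1·14189 + 8011
14189 = 1·8011 + 6178
8011 = 1·6178 + 1833
6178 = 3·1833 + 679
1833 = 2·679 + 475
679 = 1·475 + 204
475 = 2·204 + 67
204 = 3·67 + 3
67 = 22·3 + 1
3 = 3·1 + 0
Back-substitute:
1 = 67 − 22·3
1 = −22·204 + 67·67
1 = 67·475 − 156·204
1 = −156·679 + 223·475
1 = 223·1833 − 602·679
1 = −602·6178 + 2029·1833
1 = 2029·8011 − 2631·6178
1 = −2631·14189 + 4660·8011
1 = 4660·22200 − 7291·14189
So 14189·(-7291) ≡ 1 (mod 22200), hence d ≡ -7291 ≡ 14909 (mod 22200).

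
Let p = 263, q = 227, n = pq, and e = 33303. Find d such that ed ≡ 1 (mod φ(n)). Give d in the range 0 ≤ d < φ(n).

42435

φ(n) = (p−1)(q−1) = 262·226 = 59212.
Need d with 33303·d ≡ 1 (mod 59212). Apply the extended Euclidean algorithm:
59212 = 1×33303 + 25909
33303 = 1×25909 + 7394
25909 = 3×7394 + 3727
7394 = 1×3727 + 3667
3727 = 1×3667 + 60
3667 = 61×60 + 7
60 = 8×7 + 4
7 = 1×4 + 3
4 = 1×3 + 1
3 = 3×1 + 0
Back-substitute:
1 = 4 − 3
1 = −7 + 2·4
1 = 2·60 − 17·7
1 = −17·3667 + 1039·60
1 = 1039·3727 − 1056·3667
1 = −1056·7394 + 2095·3727
1 = 2095·25909 − 7341·7394
1 = −7341·33303 + 9436·25909
1 = 9436·59212 − 16777·33303
So 33303·(-16777) ≡ 1 (mod 59212), hence d ≡ -16777 ≡ 42435 (mod 59212).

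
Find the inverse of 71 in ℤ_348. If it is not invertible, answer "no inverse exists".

Apply the Euclidean algorithm to 348 and 71:
348 = 4·71 + 64
71 = 1·64 + 7
64 = 9·7 + 1
7 = 7·1 + 0
The gcd is 1. Working backward:
1 = 64 − 9·7
1 = −9·71 + 10·64
1 = 10·348 − 49·71
Thus 71·(-49) ≡ 1 (mod 348); reducing, -49 mod 348 = 299.

299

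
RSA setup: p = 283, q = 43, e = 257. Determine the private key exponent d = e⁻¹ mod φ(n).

φ(n) = (p−1)(q−1) = 282·42 = 11844.
Need d with 257·d ≡ 1 (mod 11844). Apply the extended Euclidean algorithm:
11844 = 46·257 + 22
257 = 11·22 + 15
22 = 1·15 + 7
15 = 2·7 + 1
7 = 7·1 + 0
Back-substitute:
1 = 15 − 2·7
1 = −2·22 + 3·15
1 = 3·257 − 35·22
1 = −35·11844 + 1613·257
So 257·1613 ≡ 1 (mod 11844), hence d = 1613.

1613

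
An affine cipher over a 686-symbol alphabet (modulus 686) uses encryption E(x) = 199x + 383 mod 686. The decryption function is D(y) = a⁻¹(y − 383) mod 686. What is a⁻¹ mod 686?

131

Extended Euclidean algorithm:
686 = 3·199 + 89
199 = 2·89 + 21
89 = 4·21 + 5
21 = 4·5 + 1
5 = 5·1 + 0
gcd = 1, so the inverse exists. Back-substitute:
1 = 21 − 4·5
1 = −4·89 + 17·21
1 = 17·199 − 38·89
1 = −38·686 + 131·199
So 199·131 ≡ 1 (mod 686).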